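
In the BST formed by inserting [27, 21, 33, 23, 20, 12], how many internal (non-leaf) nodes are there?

Tree built from: [27, 21, 33, 23, 20, 12]
Tree (level-order array): [27, 21, 33, 20, 23, None, None, 12]
Rule: An internal node has at least one child.
Per-node child counts:
  node 27: 2 child(ren)
  node 21: 2 child(ren)
  node 20: 1 child(ren)
  node 12: 0 child(ren)
  node 23: 0 child(ren)
  node 33: 0 child(ren)
Matching nodes: [27, 21, 20]
Count of internal (non-leaf) nodes: 3


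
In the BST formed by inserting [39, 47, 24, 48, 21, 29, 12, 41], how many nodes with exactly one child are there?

Tree built from: [39, 47, 24, 48, 21, 29, 12, 41]
Tree (level-order array): [39, 24, 47, 21, 29, 41, 48, 12]
Rule: These are nodes with exactly 1 non-null child.
Per-node child counts:
  node 39: 2 child(ren)
  node 24: 2 child(ren)
  node 21: 1 child(ren)
  node 12: 0 child(ren)
  node 29: 0 child(ren)
  node 47: 2 child(ren)
  node 41: 0 child(ren)
  node 48: 0 child(ren)
Matching nodes: [21]
Count of nodes with exactly one child: 1


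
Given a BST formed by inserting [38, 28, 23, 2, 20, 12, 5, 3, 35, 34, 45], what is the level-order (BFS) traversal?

Tree insertion order: [38, 28, 23, 2, 20, 12, 5, 3, 35, 34, 45]
Tree (level-order array): [38, 28, 45, 23, 35, None, None, 2, None, 34, None, None, 20, None, None, 12, None, 5, None, 3]
BFS from the root, enqueuing left then right child of each popped node:
  queue [38] -> pop 38, enqueue [28, 45], visited so far: [38]
  queue [28, 45] -> pop 28, enqueue [23, 35], visited so far: [38, 28]
  queue [45, 23, 35] -> pop 45, enqueue [none], visited so far: [38, 28, 45]
  queue [23, 35] -> pop 23, enqueue [2], visited so far: [38, 28, 45, 23]
  queue [35, 2] -> pop 35, enqueue [34], visited so far: [38, 28, 45, 23, 35]
  queue [2, 34] -> pop 2, enqueue [20], visited so far: [38, 28, 45, 23, 35, 2]
  queue [34, 20] -> pop 34, enqueue [none], visited so far: [38, 28, 45, 23, 35, 2, 34]
  queue [20] -> pop 20, enqueue [12], visited so far: [38, 28, 45, 23, 35, 2, 34, 20]
  queue [12] -> pop 12, enqueue [5], visited so far: [38, 28, 45, 23, 35, 2, 34, 20, 12]
  queue [5] -> pop 5, enqueue [3], visited so far: [38, 28, 45, 23, 35, 2, 34, 20, 12, 5]
  queue [3] -> pop 3, enqueue [none], visited so far: [38, 28, 45, 23, 35, 2, 34, 20, 12, 5, 3]
Result: [38, 28, 45, 23, 35, 2, 34, 20, 12, 5, 3]


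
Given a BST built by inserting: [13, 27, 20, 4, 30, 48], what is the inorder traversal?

Tree insertion order: [13, 27, 20, 4, 30, 48]
Tree (level-order array): [13, 4, 27, None, None, 20, 30, None, None, None, 48]
Inorder traversal: [4, 13, 20, 27, 30, 48]


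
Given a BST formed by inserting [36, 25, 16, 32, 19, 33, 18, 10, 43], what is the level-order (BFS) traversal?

Tree insertion order: [36, 25, 16, 32, 19, 33, 18, 10, 43]
Tree (level-order array): [36, 25, 43, 16, 32, None, None, 10, 19, None, 33, None, None, 18]
BFS from the root, enqueuing left then right child of each popped node:
  queue [36] -> pop 36, enqueue [25, 43], visited so far: [36]
  queue [25, 43] -> pop 25, enqueue [16, 32], visited so far: [36, 25]
  queue [43, 16, 32] -> pop 43, enqueue [none], visited so far: [36, 25, 43]
  queue [16, 32] -> pop 16, enqueue [10, 19], visited so far: [36, 25, 43, 16]
  queue [32, 10, 19] -> pop 32, enqueue [33], visited so far: [36, 25, 43, 16, 32]
  queue [10, 19, 33] -> pop 10, enqueue [none], visited so far: [36, 25, 43, 16, 32, 10]
  queue [19, 33] -> pop 19, enqueue [18], visited so far: [36, 25, 43, 16, 32, 10, 19]
  queue [33, 18] -> pop 33, enqueue [none], visited so far: [36, 25, 43, 16, 32, 10, 19, 33]
  queue [18] -> pop 18, enqueue [none], visited so far: [36, 25, 43, 16, 32, 10, 19, 33, 18]
Result: [36, 25, 43, 16, 32, 10, 19, 33, 18]


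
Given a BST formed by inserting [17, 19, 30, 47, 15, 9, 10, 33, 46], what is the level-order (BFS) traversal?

Tree insertion order: [17, 19, 30, 47, 15, 9, 10, 33, 46]
Tree (level-order array): [17, 15, 19, 9, None, None, 30, None, 10, None, 47, None, None, 33, None, None, 46]
BFS from the root, enqueuing left then right child of each popped node:
  queue [17] -> pop 17, enqueue [15, 19], visited so far: [17]
  queue [15, 19] -> pop 15, enqueue [9], visited so far: [17, 15]
  queue [19, 9] -> pop 19, enqueue [30], visited so far: [17, 15, 19]
  queue [9, 30] -> pop 9, enqueue [10], visited so far: [17, 15, 19, 9]
  queue [30, 10] -> pop 30, enqueue [47], visited so far: [17, 15, 19, 9, 30]
  queue [10, 47] -> pop 10, enqueue [none], visited so far: [17, 15, 19, 9, 30, 10]
  queue [47] -> pop 47, enqueue [33], visited so far: [17, 15, 19, 9, 30, 10, 47]
  queue [33] -> pop 33, enqueue [46], visited so far: [17, 15, 19, 9, 30, 10, 47, 33]
  queue [46] -> pop 46, enqueue [none], visited so far: [17, 15, 19, 9, 30, 10, 47, 33, 46]
Result: [17, 15, 19, 9, 30, 10, 47, 33, 46]


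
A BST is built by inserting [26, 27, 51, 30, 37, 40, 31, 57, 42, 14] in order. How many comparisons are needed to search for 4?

Search path for 4: 26 -> 14
Found: False
Comparisons: 2


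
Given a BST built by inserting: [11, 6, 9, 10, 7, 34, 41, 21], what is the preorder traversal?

Tree insertion order: [11, 6, 9, 10, 7, 34, 41, 21]
Tree (level-order array): [11, 6, 34, None, 9, 21, 41, 7, 10]
Preorder traversal: [11, 6, 9, 7, 10, 34, 21, 41]


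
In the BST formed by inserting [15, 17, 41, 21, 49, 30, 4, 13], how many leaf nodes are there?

Tree built from: [15, 17, 41, 21, 49, 30, 4, 13]
Tree (level-order array): [15, 4, 17, None, 13, None, 41, None, None, 21, 49, None, 30]
Rule: A leaf has 0 children.
Per-node child counts:
  node 15: 2 child(ren)
  node 4: 1 child(ren)
  node 13: 0 child(ren)
  node 17: 1 child(ren)
  node 41: 2 child(ren)
  node 21: 1 child(ren)
  node 30: 0 child(ren)
  node 49: 0 child(ren)
Matching nodes: [13, 30, 49]
Count of leaf nodes: 3


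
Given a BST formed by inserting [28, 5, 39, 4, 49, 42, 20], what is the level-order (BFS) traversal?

Tree insertion order: [28, 5, 39, 4, 49, 42, 20]
Tree (level-order array): [28, 5, 39, 4, 20, None, 49, None, None, None, None, 42]
BFS from the root, enqueuing left then right child of each popped node:
  queue [28] -> pop 28, enqueue [5, 39], visited so far: [28]
  queue [5, 39] -> pop 5, enqueue [4, 20], visited so far: [28, 5]
  queue [39, 4, 20] -> pop 39, enqueue [49], visited so far: [28, 5, 39]
  queue [4, 20, 49] -> pop 4, enqueue [none], visited so far: [28, 5, 39, 4]
  queue [20, 49] -> pop 20, enqueue [none], visited so far: [28, 5, 39, 4, 20]
  queue [49] -> pop 49, enqueue [42], visited so far: [28, 5, 39, 4, 20, 49]
  queue [42] -> pop 42, enqueue [none], visited so far: [28, 5, 39, 4, 20, 49, 42]
Result: [28, 5, 39, 4, 20, 49, 42]


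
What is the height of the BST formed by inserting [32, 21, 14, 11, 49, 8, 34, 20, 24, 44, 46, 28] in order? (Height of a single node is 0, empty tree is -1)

Insertion order: [32, 21, 14, 11, 49, 8, 34, 20, 24, 44, 46, 28]
Tree (level-order array): [32, 21, 49, 14, 24, 34, None, 11, 20, None, 28, None, 44, 8, None, None, None, None, None, None, 46]
Compute height bottom-up (empty subtree = -1):
  height(8) = 1 + max(-1, -1) = 0
  height(11) = 1 + max(0, -1) = 1
  height(20) = 1 + max(-1, -1) = 0
  height(14) = 1 + max(1, 0) = 2
  height(28) = 1 + max(-1, -1) = 0
  height(24) = 1 + max(-1, 0) = 1
  height(21) = 1 + max(2, 1) = 3
  height(46) = 1 + max(-1, -1) = 0
  height(44) = 1 + max(-1, 0) = 1
  height(34) = 1 + max(-1, 1) = 2
  height(49) = 1 + max(2, -1) = 3
  height(32) = 1 + max(3, 3) = 4
Height = 4


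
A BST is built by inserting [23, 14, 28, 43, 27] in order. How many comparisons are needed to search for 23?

Search path for 23: 23
Found: True
Comparisons: 1


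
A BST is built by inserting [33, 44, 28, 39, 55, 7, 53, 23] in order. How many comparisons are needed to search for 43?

Search path for 43: 33 -> 44 -> 39
Found: False
Comparisons: 3


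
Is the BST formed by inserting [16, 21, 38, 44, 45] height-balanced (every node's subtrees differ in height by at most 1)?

Tree (level-order array): [16, None, 21, None, 38, None, 44, None, 45]
Definition: a tree is height-balanced if, at every node, |h(left) - h(right)| <= 1 (empty subtree has height -1).
Bottom-up per-node check:
  node 45: h_left=-1, h_right=-1, diff=0 [OK], height=0
  node 44: h_left=-1, h_right=0, diff=1 [OK], height=1
  node 38: h_left=-1, h_right=1, diff=2 [FAIL (|-1-1|=2 > 1)], height=2
  node 21: h_left=-1, h_right=2, diff=3 [FAIL (|-1-2|=3 > 1)], height=3
  node 16: h_left=-1, h_right=3, diff=4 [FAIL (|-1-3|=4 > 1)], height=4
Node 38 violates the condition: |-1 - 1| = 2 > 1.
Result: Not balanced


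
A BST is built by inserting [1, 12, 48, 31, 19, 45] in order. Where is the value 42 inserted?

Starting tree (level order): [1, None, 12, None, 48, 31, None, 19, 45]
Insertion path: 1 -> 12 -> 48 -> 31 -> 45
Result: insert 42 as left child of 45
Final tree (level order): [1, None, 12, None, 48, 31, None, 19, 45, None, None, 42]


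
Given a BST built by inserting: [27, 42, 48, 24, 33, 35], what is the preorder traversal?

Tree insertion order: [27, 42, 48, 24, 33, 35]
Tree (level-order array): [27, 24, 42, None, None, 33, 48, None, 35]
Preorder traversal: [27, 24, 42, 33, 35, 48]


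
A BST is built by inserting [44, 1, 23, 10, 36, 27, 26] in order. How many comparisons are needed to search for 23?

Search path for 23: 44 -> 1 -> 23
Found: True
Comparisons: 3


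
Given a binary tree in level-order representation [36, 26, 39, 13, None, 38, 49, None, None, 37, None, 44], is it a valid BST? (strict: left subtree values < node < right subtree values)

Level-order array: [36, 26, 39, 13, None, 38, 49, None, None, 37, None, 44]
Validate using subtree bounds (lo, hi): at each node, require lo < value < hi,
then recurse left with hi=value and right with lo=value.
Preorder trace (stopping at first violation):
  at node 36 with bounds (-inf, +inf): OK
  at node 26 with bounds (-inf, 36): OK
  at node 13 with bounds (-inf, 26): OK
  at node 39 with bounds (36, +inf): OK
  at node 38 with bounds (36, 39): OK
  at node 37 with bounds (36, 38): OK
  at node 49 with bounds (39, +inf): OK
  at node 44 with bounds (39, 49): OK
No violation found at any node.
Result: Valid BST


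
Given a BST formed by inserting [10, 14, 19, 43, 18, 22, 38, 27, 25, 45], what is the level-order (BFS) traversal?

Tree insertion order: [10, 14, 19, 43, 18, 22, 38, 27, 25, 45]
Tree (level-order array): [10, None, 14, None, 19, 18, 43, None, None, 22, 45, None, 38, None, None, 27, None, 25]
BFS from the root, enqueuing left then right child of each popped node:
  queue [10] -> pop 10, enqueue [14], visited so far: [10]
  queue [14] -> pop 14, enqueue [19], visited so far: [10, 14]
  queue [19] -> pop 19, enqueue [18, 43], visited so far: [10, 14, 19]
  queue [18, 43] -> pop 18, enqueue [none], visited so far: [10, 14, 19, 18]
  queue [43] -> pop 43, enqueue [22, 45], visited so far: [10, 14, 19, 18, 43]
  queue [22, 45] -> pop 22, enqueue [38], visited so far: [10, 14, 19, 18, 43, 22]
  queue [45, 38] -> pop 45, enqueue [none], visited so far: [10, 14, 19, 18, 43, 22, 45]
  queue [38] -> pop 38, enqueue [27], visited so far: [10, 14, 19, 18, 43, 22, 45, 38]
  queue [27] -> pop 27, enqueue [25], visited so far: [10, 14, 19, 18, 43, 22, 45, 38, 27]
  queue [25] -> pop 25, enqueue [none], visited so far: [10, 14, 19, 18, 43, 22, 45, 38, 27, 25]
Result: [10, 14, 19, 18, 43, 22, 45, 38, 27, 25]


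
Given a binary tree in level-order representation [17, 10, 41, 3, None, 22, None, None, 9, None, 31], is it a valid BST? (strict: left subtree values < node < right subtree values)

Level-order array: [17, 10, 41, 3, None, 22, None, None, 9, None, 31]
Validate using subtree bounds (lo, hi): at each node, require lo < value < hi,
then recurse left with hi=value and right with lo=value.
Preorder trace (stopping at first violation):
  at node 17 with bounds (-inf, +inf): OK
  at node 10 with bounds (-inf, 17): OK
  at node 3 with bounds (-inf, 10): OK
  at node 9 with bounds (3, 10): OK
  at node 41 with bounds (17, +inf): OK
  at node 22 with bounds (17, 41): OK
  at node 31 with bounds (22, 41): OK
No violation found at any node.
Result: Valid BST


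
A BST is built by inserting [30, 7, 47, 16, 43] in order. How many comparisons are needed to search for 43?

Search path for 43: 30 -> 47 -> 43
Found: True
Comparisons: 3


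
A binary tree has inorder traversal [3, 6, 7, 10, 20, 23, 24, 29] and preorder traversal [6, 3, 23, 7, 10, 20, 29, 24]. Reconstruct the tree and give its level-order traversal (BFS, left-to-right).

Inorder:  [3, 6, 7, 10, 20, 23, 24, 29]
Preorder: [6, 3, 23, 7, 10, 20, 29, 24]
Algorithm: preorder visits root first, so consume preorder in order;
for each root, split the current inorder slice at that value into
left-subtree inorder and right-subtree inorder, then recurse.
Recursive splits:
  root=6; inorder splits into left=[3], right=[7, 10, 20, 23, 24, 29]
  root=3; inorder splits into left=[], right=[]
  root=23; inorder splits into left=[7, 10, 20], right=[24, 29]
  root=7; inorder splits into left=[], right=[10, 20]
  root=10; inorder splits into left=[], right=[20]
  root=20; inorder splits into left=[], right=[]
  root=29; inorder splits into left=[24], right=[]
  root=24; inorder splits into left=[], right=[]
Reconstructed level-order: [6, 3, 23, 7, 29, 10, 24, 20]


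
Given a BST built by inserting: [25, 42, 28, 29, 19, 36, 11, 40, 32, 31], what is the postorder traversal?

Tree insertion order: [25, 42, 28, 29, 19, 36, 11, 40, 32, 31]
Tree (level-order array): [25, 19, 42, 11, None, 28, None, None, None, None, 29, None, 36, 32, 40, 31]
Postorder traversal: [11, 19, 31, 32, 40, 36, 29, 28, 42, 25]


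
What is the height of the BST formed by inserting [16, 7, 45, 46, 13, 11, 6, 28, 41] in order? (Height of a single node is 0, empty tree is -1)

Insertion order: [16, 7, 45, 46, 13, 11, 6, 28, 41]
Tree (level-order array): [16, 7, 45, 6, 13, 28, 46, None, None, 11, None, None, 41]
Compute height bottom-up (empty subtree = -1):
  height(6) = 1 + max(-1, -1) = 0
  height(11) = 1 + max(-1, -1) = 0
  height(13) = 1 + max(0, -1) = 1
  height(7) = 1 + max(0, 1) = 2
  height(41) = 1 + max(-1, -1) = 0
  height(28) = 1 + max(-1, 0) = 1
  height(46) = 1 + max(-1, -1) = 0
  height(45) = 1 + max(1, 0) = 2
  height(16) = 1 + max(2, 2) = 3
Height = 3


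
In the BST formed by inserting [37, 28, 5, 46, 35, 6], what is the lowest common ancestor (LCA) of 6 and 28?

Tree insertion order: [37, 28, 5, 46, 35, 6]
Tree (level-order array): [37, 28, 46, 5, 35, None, None, None, 6]
In a BST, the LCA of p=6, q=28 is the first node v on the
root-to-leaf path with p <= v <= q (go left if both < v, right if both > v).
Walk from root:
  at 37: both 6 and 28 < 37, go left
  at 28: 6 <= 28 <= 28, this is the LCA
LCA = 28


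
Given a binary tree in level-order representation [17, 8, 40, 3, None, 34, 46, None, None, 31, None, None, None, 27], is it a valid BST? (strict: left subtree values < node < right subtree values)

Level-order array: [17, 8, 40, 3, None, 34, 46, None, None, 31, None, None, None, 27]
Validate using subtree bounds (lo, hi): at each node, require lo < value < hi,
then recurse left with hi=value and right with lo=value.
Preorder trace (stopping at first violation):
  at node 17 with bounds (-inf, +inf): OK
  at node 8 with bounds (-inf, 17): OK
  at node 3 with bounds (-inf, 8): OK
  at node 40 with bounds (17, +inf): OK
  at node 34 with bounds (17, 40): OK
  at node 31 with bounds (17, 34): OK
  at node 27 with bounds (17, 31): OK
  at node 46 with bounds (40, +inf): OK
No violation found at any node.
Result: Valid BST


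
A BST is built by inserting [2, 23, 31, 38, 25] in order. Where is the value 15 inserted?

Starting tree (level order): [2, None, 23, None, 31, 25, 38]
Insertion path: 2 -> 23
Result: insert 15 as left child of 23
Final tree (level order): [2, None, 23, 15, 31, None, None, 25, 38]


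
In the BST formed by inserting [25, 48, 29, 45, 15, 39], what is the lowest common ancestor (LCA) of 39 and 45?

Tree insertion order: [25, 48, 29, 45, 15, 39]
Tree (level-order array): [25, 15, 48, None, None, 29, None, None, 45, 39]
In a BST, the LCA of p=39, q=45 is the first node v on the
root-to-leaf path with p <= v <= q (go left if both < v, right if both > v).
Walk from root:
  at 25: both 39 and 45 > 25, go right
  at 48: both 39 and 45 < 48, go left
  at 29: both 39 and 45 > 29, go right
  at 45: 39 <= 45 <= 45, this is the LCA
LCA = 45


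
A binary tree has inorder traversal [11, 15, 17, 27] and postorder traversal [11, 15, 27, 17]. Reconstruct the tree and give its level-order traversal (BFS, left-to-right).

Inorder:   [11, 15, 17, 27]
Postorder: [11, 15, 27, 17]
Algorithm: postorder visits root last, so walk postorder right-to-left;
each value is the root of the current inorder slice — split it at that
value, recurse on the right subtree first, then the left.
Recursive splits:
  root=17; inorder splits into left=[11, 15], right=[27]
  root=27; inorder splits into left=[], right=[]
  root=15; inorder splits into left=[11], right=[]
  root=11; inorder splits into left=[], right=[]
Reconstructed level-order: [17, 15, 27, 11]


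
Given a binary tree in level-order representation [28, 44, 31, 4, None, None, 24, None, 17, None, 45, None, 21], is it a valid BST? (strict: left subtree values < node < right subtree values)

Level-order array: [28, 44, 31, 4, None, None, 24, None, 17, None, 45, None, 21]
Validate using subtree bounds (lo, hi): at each node, require lo < value < hi,
then recurse left with hi=value and right with lo=value.
Preorder trace (stopping at first violation):
  at node 28 with bounds (-inf, +inf): OK
  at node 44 with bounds (-inf, 28): VIOLATION
Node 44 violates its bound: not (-inf < 44 < 28).
Result: Not a valid BST


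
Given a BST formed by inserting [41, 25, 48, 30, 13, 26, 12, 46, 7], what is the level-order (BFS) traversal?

Tree insertion order: [41, 25, 48, 30, 13, 26, 12, 46, 7]
Tree (level-order array): [41, 25, 48, 13, 30, 46, None, 12, None, 26, None, None, None, 7]
BFS from the root, enqueuing left then right child of each popped node:
  queue [41] -> pop 41, enqueue [25, 48], visited so far: [41]
  queue [25, 48] -> pop 25, enqueue [13, 30], visited so far: [41, 25]
  queue [48, 13, 30] -> pop 48, enqueue [46], visited so far: [41, 25, 48]
  queue [13, 30, 46] -> pop 13, enqueue [12], visited so far: [41, 25, 48, 13]
  queue [30, 46, 12] -> pop 30, enqueue [26], visited so far: [41, 25, 48, 13, 30]
  queue [46, 12, 26] -> pop 46, enqueue [none], visited so far: [41, 25, 48, 13, 30, 46]
  queue [12, 26] -> pop 12, enqueue [7], visited so far: [41, 25, 48, 13, 30, 46, 12]
  queue [26, 7] -> pop 26, enqueue [none], visited so far: [41, 25, 48, 13, 30, 46, 12, 26]
  queue [7] -> pop 7, enqueue [none], visited so far: [41, 25, 48, 13, 30, 46, 12, 26, 7]
Result: [41, 25, 48, 13, 30, 46, 12, 26, 7]


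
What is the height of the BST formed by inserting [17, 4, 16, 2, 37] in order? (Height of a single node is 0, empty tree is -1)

Insertion order: [17, 4, 16, 2, 37]
Tree (level-order array): [17, 4, 37, 2, 16]
Compute height bottom-up (empty subtree = -1):
  height(2) = 1 + max(-1, -1) = 0
  height(16) = 1 + max(-1, -1) = 0
  height(4) = 1 + max(0, 0) = 1
  height(37) = 1 + max(-1, -1) = 0
  height(17) = 1 + max(1, 0) = 2
Height = 2


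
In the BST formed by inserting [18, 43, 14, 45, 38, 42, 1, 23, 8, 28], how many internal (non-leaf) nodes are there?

Tree built from: [18, 43, 14, 45, 38, 42, 1, 23, 8, 28]
Tree (level-order array): [18, 14, 43, 1, None, 38, 45, None, 8, 23, 42, None, None, None, None, None, 28]
Rule: An internal node has at least one child.
Per-node child counts:
  node 18: 2 child(ren)
  node 14: 1 child(ren)
  node 1: 1 child(ren)
  node 8: 0 child(ren)
  node 43: 2 child(ren)
  node 38: 2 child(ren)
  node 23: 1 child(ren)
  node 28: 0 child(ren)
  node 42: 0 child(ren)
  node 45: 0 child(ren)
Matching nodes: [18, 14, 1, 43, 38, 23]
Count of internal (non-leaf) nodes: 6


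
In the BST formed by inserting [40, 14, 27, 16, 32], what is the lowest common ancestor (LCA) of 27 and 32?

Tree insertion order: [40, 14, 27, 16, 32]
Tree (level-order array): [40, 14, None, None, 27, 16, 32]
In a BST, the LCA of p=27, q=32 is the first node v on the
root-to-leaf path with p <= v <= q (go left if both < v, right if both > v).
Walk from root:
  at 40: both 27 and 32 < 40, go left
  at 14: both 27 and 32 > 14, go right
  at 27: 27 <= 27 <= 32, this is the LCA
LCA = 27


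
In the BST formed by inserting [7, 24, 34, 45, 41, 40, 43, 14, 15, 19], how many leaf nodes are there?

Tree built from: [7, 24, 34, 45, 41, 40, 43, 14, 15, 19]
Tree (level-order array): [7, None, 24, 14, 34, None, 15, None, 45, None, 19, 41, None, None, None, 40, 43]
Rule: A leaf has 0 children.
Per-node child counts:
  node 7: 1 child(ren)
  node 24: 2 child(ren)
  node 14: 1 child(ren)
  node 15: 1 child(ren)
  node 19: 0 child(ren)
  node 34: 1 child(ren)
  node 45: 1 child(ren)
  node 41: 2 child(ren)
  node 40: 0 child(ren)
  node 43: 0 child(ren)
Matching nodes: [19, 40, 43]
Count of leaf nodes: 3


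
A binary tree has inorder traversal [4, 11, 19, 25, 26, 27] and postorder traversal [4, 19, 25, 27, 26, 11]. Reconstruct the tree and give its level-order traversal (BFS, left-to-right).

Inorder:   [4, 11, 19, 25, 26, 27]
Postorder: [4, 19, 25, 27, 26, 11]
Algorithm: postorder visits root last, so walk postorder right-to-left;
each value is the root of the current inorder slice — split it at that
value, recurse on the right subtree first, then the left.
Recursive splits:
  root=11; inorder splits into left=[4], right=[19, 25, 26, 27]
  root=26; inorder splits into left=[19, 25], right=[27]
  root=27; inorder splits into left=[], right=[]
  root=25; inorder splits into left=[19], right=[]
  root=19; inorder splits into left=[], right=[]
  root=4; inorder splits into left=[], right=[]
Reconstructed level-order: [11, 4, 26, 25, 27, 19]


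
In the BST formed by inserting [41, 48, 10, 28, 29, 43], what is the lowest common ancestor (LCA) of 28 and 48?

Tree insertion order: [41, 48, 10, 28, 29, 43]
Tree (level-order array): [41, 10, 48, None, 28, 43, None, None, 29]
In a BST, the LCA of p=28, q=48 is the first node v on the
root-to-leaf path with p <= v <= q (go left if both < v, right if both > v).
Walk from root:
  at 41: 28 <= 41 <= 48, this is the LCA
LCA = 41


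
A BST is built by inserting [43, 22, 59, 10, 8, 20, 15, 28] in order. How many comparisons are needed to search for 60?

Search path for 60: 43 -> 59
Found: False
Comparisons: 2


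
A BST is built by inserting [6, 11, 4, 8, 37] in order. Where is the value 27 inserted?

Starting tree (level order): [6, 4, 11, None, None, 8, 37]
Insertion path: 6 -> 11 -> 37
Result: insert 27 as left child of 37
Final tree (level order): [6, 4, 11, None, None, 8, 37, None, None, 27]


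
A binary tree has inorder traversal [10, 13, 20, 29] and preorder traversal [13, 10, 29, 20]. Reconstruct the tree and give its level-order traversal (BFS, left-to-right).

Inorder:  [10, 13, 20, 29]
Preorder: [13, 10, 29, 20]
Algorithm: preorder visits root first, so consume preorder in order;
for each root, split the current inorder slice at that value into
left-subtree inorder and right-subtree inorder, then recurse.
Recursive splits:
  root=13; inorder splits into left=[10], right=[20, 29]
  root=10; inorder splits into left=[], right=[]
  root=29; inorder splits into left=[20], right=[]
  root=20; inorder splits into left=[], right=[]
Reconstructed level-order: [13, 10, 29, 20]


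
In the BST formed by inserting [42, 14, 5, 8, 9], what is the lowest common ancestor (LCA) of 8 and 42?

Tree insertion order: [42, 14, 5, 8, 9]
Tree (level-order array): [42, 14, None, 5, None, None, 8, None, 9]
In a BST, the LCA of p=8, q=42 is the first node v on the
root-to-leaf path with p <= v <= q (go left if both < v, right if both > v).
Walk from root:
  at 42: 8 <= 42 <= 42, this is the LCA
LCA = 42


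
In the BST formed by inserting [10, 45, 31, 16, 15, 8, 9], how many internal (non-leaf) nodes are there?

Tree built from: [10, 45, 31, 16, 15, 8, 9]
Tree (level-order array): [10, 8, 45, None, 9, 31, None, None, None, 16, None, 15]
Rule: An internal node has at least one child.
Per-node child counts:
  node 10: 2 child(ren)
  node 8: 1 child(ren)
  node 9: 0 child(ren)
  node 45: 1 child(ren)
  node 31: 1 child(ren)
  node 16: 1 child(ren)
  node 15: 0 child(ren)
Matching nodes: [10, 8, 45, 31, 16]
Count of internal (non-leaf) nodes: 5


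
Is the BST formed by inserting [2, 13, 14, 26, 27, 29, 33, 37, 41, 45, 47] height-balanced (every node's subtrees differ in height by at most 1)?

Tree (level-order array): [2, None, 13, None, 14, None, 26, None, 27, None, 29, None, 33, None, 37, None, 41, None, 45, None, 47]
Definition: a tree is height-balanced if, at every node, |h(left) - h(right)| <= 1 (empty subtree has height -1).
Bottom-up per-node check:
  node 47: h_left=-1, h_right=-1, diff=0 [OK], height=0
  node 45: h_left=-1, h_right=0, diff=1 [OK], height=1
  node 41: h_left=-1, h_right=1, diff=2 [FAIL (|-1-1|=2 > 1)], height=2
  node 37: h_left=-1, h_right=2, diff=3 [FAIL (|-1-2|=3 > 1)], height=3
  node 33: h_left=-1, h_right=3, diff=4 [FAIL (|-1-3|=4 > 1)], height=4
  node 29: h_left=-1, h_right=4, diff=5 [FAIL (|-1-4|=5 > 1)], height=5
  node 27: h_left=-1, h_right=5, diff=6 [FAIL (|-1-5|=6 > 1)], height=6
  node 26: h_left=-1, h_right=6, diff=7 [FAIL (|-1-6|=7 > 1)], height=7
  node 14: h_left=-1, h_right=7, diff=8 [FAIL (|-1-7|=8 > 1)], height=8
  node 13: h_left=-1, h_right=8, diff=9 [FAIL (|-1-8|=9 > 1)], height=9
  node 2: h_left=-1, h_right=9, diff=10 [FAIL (|-1-9|=10 > 1)], height=10
Node 41 violates the condition: |-1 - 1| = 2 > 1.
Result: Not balanced


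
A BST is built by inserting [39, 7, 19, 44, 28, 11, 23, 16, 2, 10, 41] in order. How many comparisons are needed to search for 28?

Search path for 28: 39 -> 7 -> 19 -> 28
Found: True
Comparisons: 4


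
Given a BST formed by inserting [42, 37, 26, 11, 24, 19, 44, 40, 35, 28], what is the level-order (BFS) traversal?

Tree insertion order: [42, 37, 26, 11, 24, 19, 44, 40, 35, 28]
Tree (level-order array): [42, 37, 44, 26, 40, None, None, 11, 35, None, None, None, 24, 28, None, 19]
BFS from the root, enqueuing left then right child of each popped node:
  queue [42] -> pop 42, enqueue [37, 44], visited so far: [42]
  queue [37, 44] -> pop 37, enqueue [26, 40], visited so far: [42, 37]
  queue [44, 26, 40] -> pop 44, enqueue [none], visited so far: [42, 37, 44]
  queue [26, 40] -> pop 26, enqueue [11, 35], visited so far: [42, 37, 44, 26]
  queue [40, 11, 35] -> pop 40, enqueue [none], visited so far: [42, 37, 44, 26, 40]
  queue [11, 35] -> pop 11, enqueue [24], visited so far: [42, 37, 44, 26, 40, 11]
  queue [35, 24] -> pop 35, enqueue [28], visited so far: [42, 37, 44, 26, 40, 11, 35]
  queue [24, 28] -> pop 24, enqueue [19], visited so far: [42, 37, 44, 26, 40, 11, 35, 24]
  queue [28, 19] -> pop 28, enqueue [none], visited so far: [42, 37, 44, 26, 40, 11, 35, 24, 28]
  queue [19] -> pop 19, enqueue [none], visited so far: [42, 37, 44, 26, 40, 11, 35, 24, 28, 19]
Result: [42, 37, 44, 26, 40, 11, 35, 24, 28, 19]


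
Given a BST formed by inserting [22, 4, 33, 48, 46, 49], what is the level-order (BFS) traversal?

Tree insertion order: [22, 4, 33, 48, 46, 49]
Tree (level-order array): [22, 4, 33, None, None, None, 48, 46, 49]
BFS from the root, enqueuing left then right child of each popped node:
  queue [22] -> pop 22, enqueue [4, 33], visited so far: [22]
  queue [4, 33] -> pop 4, enqueue [none], visited so far: [22, 4]
  queue [33] -> pop 33, enqueue [48], visited so far: [22, 4, 33]
  queue [48] -> pop 48, enqueue [46, 49], visited so far: [22, 4, 33, 48]
  queue [46, 49] -> pop 46, enqueue [none], visited so far: [22, 4, 33, 48, 46]
  queue [49] -> pop 49, enqueue [none], visited so far: [22, 4, 33, 48, 46, 49]
Result: [22, 4, 33, 48, 46, 49]


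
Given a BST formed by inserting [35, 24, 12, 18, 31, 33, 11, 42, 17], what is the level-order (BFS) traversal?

Tree insertion order: [35, 24, 12, 18, 31, 33, 11, 42, 17]
Tree (level-order array): [35, 24, 42, 12, 31, None, None, 11, 18, None, 33, None, None, 17]
BFS from the root, enqueuing left then right child of each popped node:
  queue [35] -> pop 35, enqueue [24, 42], visited so far: [35]
  queue [24, 42] -> pop 24, enqueue [12, 31], visited so far: [35, 24]
  queue [42, 12, 31] -> pop 42, enqueue [none], visited so far: [35, 24, 42]
  queue [12, 31] -> pop 12, enqueue [11, 18], visited so far: [35, 24, 42, 12]
  queue [31, 11, 18] -> pop 31, enqueue [33], visited so far: [35, 24, 42, 12, 31]
  queue [11, 18, 33] -> pop 11, enqueue [none], visited so far: [35, 24, 42, 12, 31, 11]
  queue [18, 33] -> pop 18, enqueue [17], visited so far: [35, 24, 42, 12, 31, 11, 18]
  queue [33, 17] -> pop 33, enqueue [none], visited so far: [35, 24, 42, 12, 31, 11, 18, 33]
  queue [17] -> pop 17, enqueue [none], visited so far: [35, 24, 42, 12, 31, 11, 18, 33, 17]
Result: [35, 24, 42, 12, 31, 11, 18, 33, 17]


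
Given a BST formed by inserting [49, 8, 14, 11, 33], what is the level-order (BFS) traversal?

Tree insertion order: [49, 8, 14, 11, 33]
Tree (level-order array): [49, 8, None, None, 14, 11, 33]
BFS from the root, enqueuing left then right child of each popped node:
  queue [49] -> pop 49, enqueue [8], visited so far: [49]
  queue [8] -> pop 8, enqueue [14], visited so far: [49, 8]
  queue [14] -> pop 14, enqueue [11, 33], visited so far: [49, 8, 14]
  queue [11, 33] -> pop 11, enqueue [none], visited so far: [49, 8, 14, 11]
  queue [33] -> pop 33, enqueue [none], visited so far: [49, 8, 14, 11, 33]
Result: [49, 8, 14, 11, 33]


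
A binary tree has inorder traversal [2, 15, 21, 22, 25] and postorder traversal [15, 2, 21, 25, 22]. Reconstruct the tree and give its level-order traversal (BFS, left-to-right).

Inorder:   [2, 15, 21, 22, 25]
Postorder: [15, 2, 21, 25, 22]
Algorithm: postorder visits root last, so walk postorder right-to-left;
each value is the root of the current inorder slice — split it at that
value, recurse on the right subtree first, then the left.
Recursive splits:
  root=22; inorder splits into left=[2, 15, 21], right=[25]
  root=25; inorder splits into left=[], right=[]
  root=21; inorder splits into left=[2, 15], right=[]
  root=2; inorder splits into left=[], right=[15]
  root=15; inorder splits into left=[], right=[]
Reconstructed level-order: [22, 21, 25, 2, 15]


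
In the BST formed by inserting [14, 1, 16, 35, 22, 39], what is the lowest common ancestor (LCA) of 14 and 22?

Tree insertion order: [14, 1, 16, 35, 22, 39]
Tree (level-order array): [14, 1, 16, None, None, None, 35, 22, 39]
In a BST, the LCA of p=14, q=22 is the first node v on the
root-to-leaf path with p <= v <= q (go left if both < v, right if both > v).
Walk from root:
  at 14: 14 <= 14 <= 22, this is the LCA
LCA = 14


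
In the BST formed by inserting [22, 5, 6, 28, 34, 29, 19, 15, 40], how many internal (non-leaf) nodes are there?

Tree built from: [22, 5, 6, 28, 34, 29, 19, 15, 40]
Tree (level-order array): [22, 5, 28, None, 6, None, 34, None, 19, 29, 40, 15]
Rule: An internal node has at least one child.
Per-node child counts:
  node 22: 2 child(ren)
  node 5: 1 child(ren)
  node 6: 1 child(ren)
  node 19: 1 child(ren)
  node 15: 0 child(ren)
  node 28: 1 child(ren)
  node 34: 2 child(ren)
  node 29: 0 child(ren)
  node 40: 0 child(ren)
Matching nodes: [22, 5, 6, 19, 28, 34]
Count of internal (non-leaf) nodes: 6


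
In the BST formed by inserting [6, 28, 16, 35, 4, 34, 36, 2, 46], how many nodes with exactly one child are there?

Tree built from: [6, 28, 16, 35, 4, 34, 36, 2, 46]
Tree (level-order array): [6, 4, 28, 2, None, 16, 35, None, None, None, None, 34, 36, None, None, None, 46]
Rule: These are nodes with exactly 1 non-null child.
Per-node child counts:
  node 6: 2 child(ren)
  node 4: 1 child(ren)
  node 2: 0 child(ren)
  node 28: 2 child(ren)
  node 16: 0 child(ren)
  node 35: 2 child(ren)
  node 34: 0 child(ren)
  node 36: 1 child(ren)
  node 46: 0 child(ren)
Matching nodes: [4, 36]
Count of nodes with exactly one child: 2


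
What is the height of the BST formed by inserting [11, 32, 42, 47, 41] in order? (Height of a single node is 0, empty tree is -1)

Insertion order: [11, 32, 42, 47, 41]
Tree (level-order array): [11, None, 32, None, 42, 41, 47]
Compute height bottom-up (empty subtree = -1):
  height(41) = 1 + max(-1, -1) = 0
  height(47) = 1 + max(-1, -1) = 0
  height(42) = 1 + max(0, 0) = 1
  height(32) = 1 + max(-1, 1) = 2
  height(11) = 1 + max(-1, 2) = 3
Height = 3


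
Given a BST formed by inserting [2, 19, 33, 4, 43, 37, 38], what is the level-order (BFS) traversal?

Tree insertion order: [2, 19, 33, 4, 43, 37, 38]
Tree (level-order array): [2, None, 19, 4, 33, None, None, None, 43, 37, None, None, 38]
BFS from the root, enqueuing left then right child of each popped node:
  queue [2] -> pop 2, enqueue [19], visited so far: [2]
  queue [19] -> pop 19, enqueue [4, 33], visited so far: [2, 19]
  queue [4, 33] -> pop 4, enqueue [none], visited so far: [2, 19, 4]
  queue [33] -> pop 33, enqueue [43], visited so far: [2, 19, 4, 33]
  queue [43] -> pop 43, enqueue [37], visited so far: [2, 19, 4, 33, 43]
  queue [37] -> pop 37, enqueue [38], visited so far: [2, 19, 4, 33, 43, 37]
  queue [38] -> pop 38, enqueue [none], visited so far: [2, 19, 4, 33, 43, 37, 38]
Result: [2, 19, 4, 33, 43, 37, 38]


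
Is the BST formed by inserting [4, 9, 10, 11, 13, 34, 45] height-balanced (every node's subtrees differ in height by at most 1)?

Tree (level-order array): [4, None, 9, None, 10, None, 11, None, 13, None, 34, None, 45]
Definition: a tree is height-balanced if, at every node, |h(left) - h(right)| <= 1 (empty subtree has height -1).
Bottom-up per-node check:
  node 45: h_left=-1, h_right=-1, diff=0 [OK], height=0
  node 34: h_left=-1, h_right=0, diff=1 [OK], height=1
  node 13: h_left=-1, h_right=1, diff=2 [FAIL (|-1-1|=2 > 1)], height=2
  node 11: h_left=-1, h_right=2, diff=3 [FAIL (|-1-2|=3 > 1)], height=3
  node 10: h_left=-1, h_right=3, diff=4 [FAIL (|-1-3|=4 > 1)], height=4
  node 9: h_left=-1, h_right=4, diff=5 [FAIL (|-1-4|=5 > 1)], height=5
  node 4: h_left=-1, h_right=5, diff=6 [FAIL (|-1-5|=6 > 1)], height=6
Node 13 violates the condition: |-1 - 1| = 2 > 1.
Result: Not balanced


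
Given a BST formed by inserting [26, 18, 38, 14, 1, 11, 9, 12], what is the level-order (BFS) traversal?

Tree insertion order: [26, 18, 38, 14, 1, 11, 9, 12]
Tree (level-order array): [26, 18, 38, 14, None, None, None, 1, None, None, 11, 9, 12]
BFS from the root, enqueuing left then right child of each popped node:
  queue [26] -> pop 26, enqueue [18, 38], visited so far: [26]
  queue [18, 38] -> pop 18, enqueue [14], visited so far: [26, 18]
  queue [38, 14] -> pop 38, enqueue [none], visited so far: [26, 18, 38]
  queue [14] -> pop 14, enqueue [1], visited so far: [26, 18, 38, 14]
  queue [1] -> pop 1, enqueue [11], visited so far: [26, 18, 38, 14, 1]
  queue [11] -> pop 11, enqueue [9, 12], visited so far: [26, 18, 38, 14, 1, 11]
  queue [9, 12] -> pop 9, enqueue [none], visited so far: [26, 18, 38, 14, 1, 11, 9]
  queue [12] -> pop 12, enqueue [none], visited so far: [26, 18, 38, 14, 1, 11, 9, 12]
Result: [26, 18, 38, 14, 1, 11, 9, 12]


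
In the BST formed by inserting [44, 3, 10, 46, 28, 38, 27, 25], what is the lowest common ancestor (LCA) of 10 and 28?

Tree insertion order: [44, 3, 10, 46, 28, 38, 27, 25]
Tree (level-order array): [44, 3, 46, None, 10, None, None, None, 28, 27, 38, 25]
In a BST, the LCA of p=10, q=28 is the first node v on the
root-to-leaf path with p <= v <= q (go left if both < v, right if both > v).
Walk from root:
  at 44: both 10 and 28 < 44, go left
  at 3: both 10 and 28 > 3, go right
  at 10: 10 <= 10 <= 28, this is the LCA
LCA = 10


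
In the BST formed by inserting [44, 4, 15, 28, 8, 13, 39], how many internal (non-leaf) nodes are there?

Tree built from: [44, 4, 15, 28, 8, 13, 39]
Tree (level-order array): [44, 4, None, None, 15, 8, 28, None, 13, None, 39]
Rule: An internal node has at least one child.
Per-node child counts:
  node 44: 1 child(ren)
  node 4: 1 child(ren)
  node 15: 2 child(ren)
  node 8: 1 child(ren)
  node 13: 0 child(ren)
  node 28: 1 child(ren)
  node 39: 0 child(ren)
Matching nodes: [44, 4, 15, 8, 28]
Count of internal (non-leaf) nodes: 5


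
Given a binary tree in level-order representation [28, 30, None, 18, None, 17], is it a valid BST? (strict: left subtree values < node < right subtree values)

Level-order array: [28, 30, None, 18, None, 17]
Validate using subtree bounds (lo, hi): at each node, require lo < value < hi,
then recurse left with hi=value and right with lo=value.
Preorder trace (stopping at first violation):
  at node 28 with bounds (-inf, +inf): OK
  at node 30 with bounds (-inf, 28): VIOLATION
Node 30 violates its bound: not (-inf < 30 < 28).
Result: Not a valid BST


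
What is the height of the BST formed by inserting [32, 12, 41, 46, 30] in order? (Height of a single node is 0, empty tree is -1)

Insertion order: [32, 12, 41, 46, 30]
Tree (level-order array): [32, 12, 41, None, 30, None, 46]
Compute height bottom-up (empty subtree = -1):
  height(30) = 1 + max(-1, -1) = 0
  height(12) = 1 + max(-1, 0) = 1
  height(46) = 1 + max(-1, -1) = 0
  height(41) = 1 + max(-1, 0) = 1
  height(32) = 1 + max(1, 1) = 2
Height = 2


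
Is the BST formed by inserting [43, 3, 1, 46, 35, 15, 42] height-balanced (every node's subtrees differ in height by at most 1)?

Tree (level-order array): [43, 3, 46, 1, 35, None, None, None, None, 15, 42]
Definition: a tree is height-balanced if, at every node, |h(left) - h(right)| <= 1 (empty subtree has height -1).
Bottom-up per-node check:
  node 1: h_left=-1, h_right=-1, diff=0 [OK], height=0
  node 15: h_left=-1, h_right=-1, diff=0 [OK], height=0
  node 42: h_left=-1, h_right=-1, diff=0 [OK], height=0
  node 35: h_left=0, h_right=0, diff=0 [OK], height=1
  node 3: h_left=0, h_right=1, diff=1 [OK], height=2
  node 46: h_left=-1, h_right=-1, diff=0 [OK], height=0
  node 43: h_left=2, h_right=0, diff=2 [FAIL (|2-0|=2 > 1)], height=3
Node 43 violates the condition: |2 - 0| = 2 > 1.
Result: Not balanced


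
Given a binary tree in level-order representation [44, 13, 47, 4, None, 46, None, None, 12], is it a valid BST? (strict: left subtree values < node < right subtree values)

Level-order array: [44, 13, 47, 4, None, 46, None, None, 12]
Validate using subtree bounds (lo, hi): at each node, require lo < value < hi,
then recurse left with hi=value and right with lo=value.
Preorder trace (stopping at first violation):
  at node 44 with bounds (-inf, +inf): OK
  at node 13 with bounds (-inf, 44): OK
  at node 4 with bounds (-inf, 13): OK
  at node 12 with bounds (4, 13): OK
  at node 47 with bounds (44, +inf): OK
  at node 46 with bounds (44, 47): OK
No violation found at any node.
Result: Valid BST


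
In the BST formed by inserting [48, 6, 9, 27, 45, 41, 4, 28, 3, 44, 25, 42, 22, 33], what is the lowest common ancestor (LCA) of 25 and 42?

Tree insertion order: [48, 6, 9, 27, 45, 41, 4, 28, 3, 44, 25, 42, 22, 33]
Tree (level-order array): [48, 6, None, 4, 9, 3, None, None, 27, None, None, 25, 45, 22, None, 41, None, None, None, 28, 44, None, 33, 42]
In a BST, the LCA of p=25, q=42 is the first node v on the
root-to-leaf path with p <= v <= q (go left if both < v, right if both > v).
Walk from root:
  at 48: both 25 and 42 < 48, go left
  at 6: both 25 and 42 > 6, go right
  at 9: both 25 and 42 > 9, go right
  at 27: 25 <= 27 <= 42, this is the LCA
LCA = 27


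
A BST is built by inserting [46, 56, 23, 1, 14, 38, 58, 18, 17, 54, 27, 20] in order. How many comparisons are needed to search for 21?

Search path for 21: 46 -> 23 -> 1 -> 14 -> 18 -> 20
Found: False
Comparisons: 6


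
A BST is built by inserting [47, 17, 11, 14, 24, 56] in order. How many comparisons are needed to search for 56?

Search path for 56: 47 -> 56
Found: True
Comparisons: 2
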